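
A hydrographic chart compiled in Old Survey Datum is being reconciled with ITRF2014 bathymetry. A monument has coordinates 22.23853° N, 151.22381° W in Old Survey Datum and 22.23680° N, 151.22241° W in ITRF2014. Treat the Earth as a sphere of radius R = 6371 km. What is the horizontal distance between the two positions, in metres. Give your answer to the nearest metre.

240 m

Δφ = 22.23680° − 22.23853° = -0.00173°; Δλ = -151.22241° − -151.22381° = +0.00140°.
1° along a meridian = πR/180 = 111195 m.
ΔN = Δφ × 111195 = -192.4 m; ΔE = Δλ × 111195 × cos(22.23853°) = +0.00140 × 111195 × 0.925616 = 144.1 m.
Distance = √(ΔE² + ΔN²) = √(144.1² + (-192.4)²) = 240.3 m.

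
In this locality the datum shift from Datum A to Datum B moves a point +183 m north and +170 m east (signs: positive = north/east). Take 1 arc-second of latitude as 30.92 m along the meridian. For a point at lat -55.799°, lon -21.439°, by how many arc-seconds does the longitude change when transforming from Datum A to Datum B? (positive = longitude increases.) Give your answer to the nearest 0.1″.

Δλ = 9.8″

At latitude -55.799°, cos φ = 0.562098.
1″ of longitude at this latitude = 30.92 × cos φ = 17.3801 m, so Δλ = 170.0 / 17.3801 = 9.781″.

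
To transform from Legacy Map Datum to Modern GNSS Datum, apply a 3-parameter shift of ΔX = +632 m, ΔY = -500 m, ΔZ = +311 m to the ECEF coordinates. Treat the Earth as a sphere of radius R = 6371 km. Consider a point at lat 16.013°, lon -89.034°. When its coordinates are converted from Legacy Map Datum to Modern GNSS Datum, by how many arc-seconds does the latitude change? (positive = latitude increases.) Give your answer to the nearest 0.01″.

Δφ = 5.12″

sin φ = 0.275855, cos φ = 0.961199, sin λ = -0.999858, cos λ = 0.016859.
North component: ΔN = −sin φ cos λ·ΔX − sin φ sin λ·ΔY + cos φ·ΔZ = −(0.275855)(0.016859)(632) − (0.275855)(-0.999858)(-500) + (0.961199)(311) = 158.09 m.
1° of latitude spans πR/180 = 111195 m, so Δφ = 158.09 / 111195 × 3600 = 5.118″.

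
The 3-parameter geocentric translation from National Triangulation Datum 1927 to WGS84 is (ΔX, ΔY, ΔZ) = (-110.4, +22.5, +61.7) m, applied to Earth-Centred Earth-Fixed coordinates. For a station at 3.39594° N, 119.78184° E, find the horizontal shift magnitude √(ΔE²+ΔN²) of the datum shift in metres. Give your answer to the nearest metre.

At φ = 3.39594°, λ = 119.78184°: sin φ = 0.059236, cos φ = 0.998244, sin λ = 0.867923, cos λ = -0.496699.
ΔE = −sin λ·ΔX + cos λ·ΔY = −(0.867923)·(-110.4) + (-0.496699)·(22.5) = 84.64 m.
ΔN = −sin φ cos λ·ΔX − sin φ sin λ·ΔY + cos φ·ΔZ = −(0.059236)(-0.496699)(-110.4) − (0.059236)(0.867923)(22.5) + (0.998244)(61.7) = 57.19 m.
Horizontal magnitude = √(ΔE² + ΔN²) = √(84.64² + 57.19²) = 102.15 m.

102 m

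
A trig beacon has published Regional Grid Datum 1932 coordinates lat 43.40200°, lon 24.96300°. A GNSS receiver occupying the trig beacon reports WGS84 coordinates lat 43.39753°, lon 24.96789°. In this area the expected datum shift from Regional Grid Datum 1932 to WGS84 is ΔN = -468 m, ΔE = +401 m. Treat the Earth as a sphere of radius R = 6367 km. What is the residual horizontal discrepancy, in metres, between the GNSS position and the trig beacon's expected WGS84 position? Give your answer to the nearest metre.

Observed coordinate differences: Δφ = -0.00447°, Δλ = +0.00489°.
Converting to metres (1° lat = 111125 m, cos φ = 0.726551): observed ΔN = -496.7 m, observed ΔE = 394.8 m.
Subtracting the expected shift leaves a residual of -496.7 − (-468) = -28.7 m north and 394.8 − (401) = -6.2 m east.
Residual distance = √((-28.7)² + (-6.2)²) = 29.4 m.

29 m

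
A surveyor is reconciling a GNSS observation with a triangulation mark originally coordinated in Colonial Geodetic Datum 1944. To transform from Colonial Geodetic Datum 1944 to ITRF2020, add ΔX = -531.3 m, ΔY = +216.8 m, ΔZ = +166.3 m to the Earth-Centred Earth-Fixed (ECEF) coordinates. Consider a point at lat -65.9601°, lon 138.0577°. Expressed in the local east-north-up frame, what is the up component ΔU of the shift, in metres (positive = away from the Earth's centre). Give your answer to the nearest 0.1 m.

At φ = -65.9601°, λ = 138.0577°: sin φ = -0.913262, cos φ = 0.407373, sin λ = 0.668382, cos λ = -0.743818.
ΔU = cos φ cos λ·ΔX + cos φ sin λ·ΔY + sin φ·ΔZ = (0.407373)(-0.743818)(-531.3) + (0.407373)(0.668382)(216.8) + (-0.913262)(166.3) = 68.14 m.

ΔU = 68.1 m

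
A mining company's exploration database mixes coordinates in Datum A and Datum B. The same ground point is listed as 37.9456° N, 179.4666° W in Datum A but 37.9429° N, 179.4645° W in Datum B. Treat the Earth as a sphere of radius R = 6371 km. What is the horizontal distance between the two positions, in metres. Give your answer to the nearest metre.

Δφ = 37.9429° − 37.9456° = -0.0027°; Δλ = -179.4645° − -179.4666° = +0.0021°.
1° along a meridian = πR/180 = 111195 m.
ΔN = Δφ × 111195 = -300.2 m; ΔE = Δλ × 111195 × cos(37.9456°) = +0.0021 × 111195 × 0.788595 = 184.1 m.
Distance = √(ΔE² + ΔN²) = √(184.1² + (-300.2)²) = 352.2 m.

352 m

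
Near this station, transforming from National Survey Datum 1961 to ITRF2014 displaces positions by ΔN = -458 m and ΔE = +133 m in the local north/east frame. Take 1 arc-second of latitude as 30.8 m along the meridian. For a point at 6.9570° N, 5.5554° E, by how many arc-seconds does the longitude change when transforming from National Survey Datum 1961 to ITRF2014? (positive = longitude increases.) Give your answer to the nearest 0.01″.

Δλ = 4.35″

At latitude 6.9570°, cos φ = 0.992637.
1″ of longitude at this latitude = 30.80 × cos φ = 30.5732 m, so Δλ = 133.0 / 30.5732 = 4.350″.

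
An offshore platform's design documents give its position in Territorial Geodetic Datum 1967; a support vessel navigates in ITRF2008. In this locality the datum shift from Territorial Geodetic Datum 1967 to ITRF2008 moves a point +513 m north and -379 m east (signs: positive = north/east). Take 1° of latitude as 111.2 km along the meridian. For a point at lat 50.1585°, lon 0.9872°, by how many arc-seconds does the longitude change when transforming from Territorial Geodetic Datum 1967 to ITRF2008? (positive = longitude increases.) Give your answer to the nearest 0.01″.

Δλ = -19.15″

At latitude 50.1585°, cos φ = 0.640666.
1° of longitude at this latitude = 111.2 × cos φ = 71.24 km, so Δλ = -379.0 / 71242.1 = -0.0053199° = -19.152″.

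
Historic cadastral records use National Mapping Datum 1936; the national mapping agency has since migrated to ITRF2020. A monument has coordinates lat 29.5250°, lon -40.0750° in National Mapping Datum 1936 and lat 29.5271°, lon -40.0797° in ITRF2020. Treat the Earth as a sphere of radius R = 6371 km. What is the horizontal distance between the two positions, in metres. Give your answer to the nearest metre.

Δφ = 29.5271° − 29.5250° = +0.0021°; Δλ = -40.0797° − -40.0750° = -0.0047°.
1° along a meridian = πR/180 = 111195 m.
ΔN = Δφ × 111195 = 233.5 m; ΔE = Δλ × 111195 × cos(29.5250°) = -0.0047 × 111195 × 0.870141 = -454.7 m.
Distance = √(ΔE² + ΔN²) = √((-454.7)² + 233.5²) = 511.2 m.

511 m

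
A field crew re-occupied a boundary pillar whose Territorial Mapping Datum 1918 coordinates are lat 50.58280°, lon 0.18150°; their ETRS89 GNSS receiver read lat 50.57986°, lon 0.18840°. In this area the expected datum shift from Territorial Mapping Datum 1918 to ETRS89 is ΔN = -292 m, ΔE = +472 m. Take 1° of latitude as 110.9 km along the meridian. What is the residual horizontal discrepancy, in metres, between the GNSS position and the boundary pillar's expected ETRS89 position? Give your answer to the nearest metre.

Observed coordinate differences: Δφ = -0.00294°, Δλ = +0.00690°.
Converting to metres (1° lat = 110900 m, cos φ = 0.634962): observed ΔN = -326.0 m, observed ΔE = 485.9 m.
Subtracting the expected shift leaves a residual of -326.0 − (-292) = -34.0 m north and 485.9 − (472) = 13.9 m east.
Residual distance = √((-34.0)² + 13.9²) = 36.8 m.

37 m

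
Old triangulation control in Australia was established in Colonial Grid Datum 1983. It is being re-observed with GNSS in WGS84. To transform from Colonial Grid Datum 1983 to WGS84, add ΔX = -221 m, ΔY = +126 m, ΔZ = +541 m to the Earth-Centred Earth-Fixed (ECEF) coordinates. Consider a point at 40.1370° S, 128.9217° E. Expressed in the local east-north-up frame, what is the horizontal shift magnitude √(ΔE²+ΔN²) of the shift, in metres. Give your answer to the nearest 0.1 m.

573.8 m

The local east axis at (φ, λ) is (−sin λ, cos λ, 0), so ΔE = −sin(128.9217°)·(-221) + cos(128.9217°)·126 = 92.78 m.
The local north axis is (−sin φ cos λ, −sin φ sin λ, cos φ), giving ΔN = 89.502 + 63.191 + 413.597 = 566.29 m.
Horizontal magnitude = √(ΔE² + ΔN²) = √(92.78² + 566.29²) = 573.84 m.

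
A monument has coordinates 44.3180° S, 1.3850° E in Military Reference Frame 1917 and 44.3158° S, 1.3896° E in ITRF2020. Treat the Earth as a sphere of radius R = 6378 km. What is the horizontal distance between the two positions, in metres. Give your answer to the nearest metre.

441 m

Δφ = -44.3158° − -44.3180° = +0.0022°; Δλ = 1.3896° − 1.3850° = +0.0046°.
1° along a meridian = πR/180 = 111317 m.
ΔN = Δφ × 111317 = 244.9 m; ΔE = Δλ × 111317 × cos(-44.3180°) = +0.0046 × 111317 × 0.715473 = 366.4 m.
Distance = √(ΔE² + ΔN²) = √(366.4² + 244.9²) = 440.7 m.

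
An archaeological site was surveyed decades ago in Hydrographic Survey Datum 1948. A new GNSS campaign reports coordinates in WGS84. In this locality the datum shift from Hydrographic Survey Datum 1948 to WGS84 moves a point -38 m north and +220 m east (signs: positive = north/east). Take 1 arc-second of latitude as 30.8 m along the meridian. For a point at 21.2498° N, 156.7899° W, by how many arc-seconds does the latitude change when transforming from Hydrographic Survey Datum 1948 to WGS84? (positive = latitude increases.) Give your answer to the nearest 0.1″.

Δφ = -1.2″

1″ of latitude = 30.80 m, so Δφ = -38.0 / 30.80 = -1.234″.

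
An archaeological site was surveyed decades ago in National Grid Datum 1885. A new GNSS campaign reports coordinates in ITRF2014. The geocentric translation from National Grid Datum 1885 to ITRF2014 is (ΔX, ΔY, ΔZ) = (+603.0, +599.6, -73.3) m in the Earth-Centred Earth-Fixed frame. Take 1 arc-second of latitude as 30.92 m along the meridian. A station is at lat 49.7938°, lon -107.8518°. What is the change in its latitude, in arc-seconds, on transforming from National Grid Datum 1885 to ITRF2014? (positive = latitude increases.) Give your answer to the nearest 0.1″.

sin φ = 0.763726, cos φ = 0.645540, sin λ = -0.951853, cos λ = -0.306556.
North component: ΔN = −sin φ cos λ·ΔX − sin φ sin λ·ΔY + cos φ·ΔZ = −(0.763726)(-0.306556)(603.0) − (0.763726)(-0.951853)(599.6) + (0.645540)(-73.3) = 529.74 m.
1° of latitude spans 3600 × 30.92 = 111312 m, so Δφ = 529.74 / 111312 × 3600 = 17.133″.

Δφ = 17.1″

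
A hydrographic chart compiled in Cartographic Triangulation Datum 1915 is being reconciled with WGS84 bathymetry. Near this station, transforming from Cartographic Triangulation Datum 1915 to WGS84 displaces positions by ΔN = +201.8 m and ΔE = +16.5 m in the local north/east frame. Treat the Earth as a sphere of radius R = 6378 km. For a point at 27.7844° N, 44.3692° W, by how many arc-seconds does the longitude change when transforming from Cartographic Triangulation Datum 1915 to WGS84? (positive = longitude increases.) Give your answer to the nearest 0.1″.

Δλ = 0.6″

At latitude 27.7844°, cos φ = 0.884708.
One radian of longitude at latitude φ spans R cos φ, so Δλ = ΔE / (R cos φ) = 16.5 / (6378000 × 0.884708) = 2.9241e-06 rad = 0.603″.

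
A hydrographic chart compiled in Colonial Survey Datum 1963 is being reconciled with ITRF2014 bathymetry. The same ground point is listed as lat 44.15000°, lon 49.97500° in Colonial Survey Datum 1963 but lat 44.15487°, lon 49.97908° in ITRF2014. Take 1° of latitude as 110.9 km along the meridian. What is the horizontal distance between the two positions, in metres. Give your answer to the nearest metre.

Δφ = 44.15487° − 44.15000° = +0.00487°; Δλ = 49.97908° − 49.97500° = +0.00408°.
ΔN = Δφ × 110900 = 540.1 m; ΔE = Δλ × 110900 × cos(44.15000°) = +0.00408 × 110900 × 0.717519 = 324.7 m.
Distance = √(ΔE² + ΔN²) = √(324.7² + 540.1²) = 630.2 m.

630 m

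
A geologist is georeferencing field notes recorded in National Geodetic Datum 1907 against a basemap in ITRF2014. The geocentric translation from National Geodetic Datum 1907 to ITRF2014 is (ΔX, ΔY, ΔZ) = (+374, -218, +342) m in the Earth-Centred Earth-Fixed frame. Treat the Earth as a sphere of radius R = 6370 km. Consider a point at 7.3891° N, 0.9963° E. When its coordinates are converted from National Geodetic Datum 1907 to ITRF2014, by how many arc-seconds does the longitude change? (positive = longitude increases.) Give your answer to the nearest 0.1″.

Δλ = -7.3″

sin φ = 0.128607, cos φ = 0.991696, sin λ = 0.017388, cos λ = 0.999849.
East component: ΔE = −sin λ·ΔX + cos λ·ΔY = −(0.017388)(374) + (0.999849)(-218) = -224.47 m.
1° of latitude spans πR/180 = 111177 m; at latitude φ, 1° of longitude spans that × cos φ = 110254.2 m, so Δλ = -224.47 / 110254.2 × 3600 = -7.329″.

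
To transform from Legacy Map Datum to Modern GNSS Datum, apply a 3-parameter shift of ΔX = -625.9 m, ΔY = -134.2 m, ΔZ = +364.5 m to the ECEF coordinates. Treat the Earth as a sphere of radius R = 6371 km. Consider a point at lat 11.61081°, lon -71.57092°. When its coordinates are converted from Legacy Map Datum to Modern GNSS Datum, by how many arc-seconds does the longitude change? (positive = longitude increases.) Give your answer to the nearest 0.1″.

sin φ = 0.201263, cos φ = 0.979537, sin λ = -0.948716, cos λ = 0.316131.
East component: ΔE = −sin λ·ΔX + cos λ·ΔY = −(-0.948716)(-625.9) + (0.316131)(-134.2) = -636.23 m.
1° of latitude spans πR/180 = 111195 m; at latitude φ, 1° of longitude spans that × cos φ = 108919.6 m, so Δλ = -636.23 / 108919.6 × 3600 = -21.028″.

Δλ = -21.0″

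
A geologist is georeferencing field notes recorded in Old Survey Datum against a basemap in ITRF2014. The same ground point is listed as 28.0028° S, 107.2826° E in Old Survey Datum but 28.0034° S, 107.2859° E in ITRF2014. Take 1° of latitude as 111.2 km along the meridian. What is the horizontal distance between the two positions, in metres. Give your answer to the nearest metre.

331 m

Δφ = -28.0034° − -28.0028° = -0.0006°; Δλ = 107.2859° − 107.2826° = +0.0033°.
ΔN = Δφ × 111200 = -66.7 m; ΔE = Δλ × 111200 × cos(-28.0028°) = +0.0033 × 111200 × 0.882925 = 324.0 m.
Distance = √(ΔE² + ΔN²) = √(324.0² + (-66.7)²) = 330.8 m.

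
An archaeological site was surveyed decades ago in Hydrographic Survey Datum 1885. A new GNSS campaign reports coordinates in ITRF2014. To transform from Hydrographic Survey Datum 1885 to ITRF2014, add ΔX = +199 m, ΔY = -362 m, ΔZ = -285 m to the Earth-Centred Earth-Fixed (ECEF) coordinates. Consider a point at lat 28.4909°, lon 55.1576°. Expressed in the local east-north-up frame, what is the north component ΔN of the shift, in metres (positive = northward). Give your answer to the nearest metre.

The local north axis is (−sin φ cos λ, −sin φ sin λ, cos φ), giving ΔN = -54.234 + 141.724 − 250.484 = -162.99 m.

ΔN = -163 m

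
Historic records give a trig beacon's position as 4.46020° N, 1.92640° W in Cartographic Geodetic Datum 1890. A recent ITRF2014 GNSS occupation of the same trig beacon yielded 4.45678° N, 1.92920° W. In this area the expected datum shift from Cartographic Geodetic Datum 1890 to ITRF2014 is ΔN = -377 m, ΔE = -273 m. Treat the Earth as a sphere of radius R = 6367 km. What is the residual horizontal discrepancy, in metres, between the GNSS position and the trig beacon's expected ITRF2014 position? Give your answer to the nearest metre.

Observed coordinate differences: Δφ = -0.00342°, Δλ = -0.00280°.
Converting to metres (1° lat = 111125 m, cos φ = 0.996972): observed ΔN = -380.0 m, observed ΔE = -310.2 m.
Subtracting the expected shift leaves a residual of -380.0 − (-377) = -3.0 m north and -310.2 − (-273) = -37.2 m east.
Residual distance = √((-3.0)² + (-37.2)²) = 37.3 m.

37 m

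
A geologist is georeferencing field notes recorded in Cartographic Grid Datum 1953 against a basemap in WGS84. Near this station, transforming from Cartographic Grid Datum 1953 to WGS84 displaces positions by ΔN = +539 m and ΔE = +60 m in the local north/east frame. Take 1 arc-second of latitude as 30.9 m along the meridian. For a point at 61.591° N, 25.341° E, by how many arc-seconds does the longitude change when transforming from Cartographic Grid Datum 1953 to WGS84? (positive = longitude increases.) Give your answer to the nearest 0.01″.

At latitude 61.591°, cos φ = 0.475762.
1″ of longitude at this latitude = 30.90 × cos φ = 14.7011 m, so Δλ = 60.0 / 14.7011 = 4.081″.

Δλ = 4.08″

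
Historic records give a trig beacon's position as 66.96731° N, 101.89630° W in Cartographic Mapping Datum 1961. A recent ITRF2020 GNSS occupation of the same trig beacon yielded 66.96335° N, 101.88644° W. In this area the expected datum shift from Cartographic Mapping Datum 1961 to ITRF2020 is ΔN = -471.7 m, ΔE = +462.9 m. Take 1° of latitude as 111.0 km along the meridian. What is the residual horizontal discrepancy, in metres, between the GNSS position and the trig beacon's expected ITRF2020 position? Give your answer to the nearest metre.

Observed coordinate differences: Δφ = -0.00396°, Δλ = +0.00986°.
Converting to metres (1° lat = 111000 m, cos φ = 0.391256): observed ΔN = -439.6 m, observed ΔE = 428.2 m.
Subtracting the expected shift leaves a residual of -439.6 − (-471.7) = 32.1 m north and 428.2 − (462.9) = -34.7 m east.
Residual distance = √(32.1² + (-34.7)²) = 47.3 m.

47 m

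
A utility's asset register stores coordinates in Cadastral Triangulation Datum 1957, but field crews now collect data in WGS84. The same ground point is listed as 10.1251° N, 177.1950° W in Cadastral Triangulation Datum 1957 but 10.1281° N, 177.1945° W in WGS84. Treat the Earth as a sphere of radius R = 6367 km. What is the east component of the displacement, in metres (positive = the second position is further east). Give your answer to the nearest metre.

Δφ = 10.1281° − 10.1251° = +0.0030°; Δλ = -177.1945° − -177.1950° = +0.0005°.
1° along a meridian = πR/180 = 111125 m.
ΔN = Δφ × 111125 = 333.4 m; ΔE = Δλ × 111125 × cos(10.1251°) = +0.0005 × 111125 × 0.984426 = 54.7 m.

ΔE = 55 m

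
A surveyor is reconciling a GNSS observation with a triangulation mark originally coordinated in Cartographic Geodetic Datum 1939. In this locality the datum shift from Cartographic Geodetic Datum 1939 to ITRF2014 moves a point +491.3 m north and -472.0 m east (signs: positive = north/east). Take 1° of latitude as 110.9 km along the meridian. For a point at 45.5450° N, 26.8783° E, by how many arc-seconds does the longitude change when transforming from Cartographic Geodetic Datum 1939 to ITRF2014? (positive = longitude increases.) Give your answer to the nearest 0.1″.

At latitude 45.5450°, cos φ = 0.700349.
1° of longitude at this latitude = 110.9 × cos φ = 77.67 km, so Δλ = -472.0 / 77668.7 = -0.0060771° = -21.878″.

Δλ = -21.9″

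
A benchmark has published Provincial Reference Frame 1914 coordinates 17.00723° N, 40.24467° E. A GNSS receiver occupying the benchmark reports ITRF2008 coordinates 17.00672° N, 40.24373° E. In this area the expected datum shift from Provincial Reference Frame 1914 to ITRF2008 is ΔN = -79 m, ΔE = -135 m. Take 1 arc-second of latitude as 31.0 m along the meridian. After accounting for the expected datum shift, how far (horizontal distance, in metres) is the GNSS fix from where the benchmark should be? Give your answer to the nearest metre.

Observed coordinate differences: Δφ = -0.00051°, Δλ = -0.00094°.
Converting to metres (1° lat = 111600 m, cos φ = 0.956268): observed ΔN = -56.9 m, observed ΔE = -100.3 m.
Subtracting the expected shift leaves a residual of -56.9 − (-79) = 22.1 m north and -100.3 − (-135) = 34.7 m east.
Residual distance = √(22.1² + 34.7²) = 41.1 m.

41 m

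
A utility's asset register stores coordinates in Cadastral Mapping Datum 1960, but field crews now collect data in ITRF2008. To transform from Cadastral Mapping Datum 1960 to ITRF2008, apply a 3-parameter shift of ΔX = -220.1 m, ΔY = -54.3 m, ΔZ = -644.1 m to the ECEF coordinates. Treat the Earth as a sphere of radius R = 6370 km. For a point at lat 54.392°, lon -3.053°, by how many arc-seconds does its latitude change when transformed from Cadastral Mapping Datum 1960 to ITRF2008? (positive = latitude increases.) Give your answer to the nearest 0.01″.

Δφ = -6.43″

sin φ = 0.813019, cos φ = 0.582236, sin λ = -0.053260, cos λ = 0.998581.
North component: ΔN = −sin φ cos λ·ΔX − sin φ sin λ·ΔY + cos φ·ΔZ = −(0.813019)(0.998581)(-220.1) − (0.813019)(-0.053260)(-54.3) + (0.582236)(-644.1) = -198.68 m.
1° of latitude spans πR/180 = 111177 m, so Δφ = -198.68 / 111177 × 3600 = -6.433″.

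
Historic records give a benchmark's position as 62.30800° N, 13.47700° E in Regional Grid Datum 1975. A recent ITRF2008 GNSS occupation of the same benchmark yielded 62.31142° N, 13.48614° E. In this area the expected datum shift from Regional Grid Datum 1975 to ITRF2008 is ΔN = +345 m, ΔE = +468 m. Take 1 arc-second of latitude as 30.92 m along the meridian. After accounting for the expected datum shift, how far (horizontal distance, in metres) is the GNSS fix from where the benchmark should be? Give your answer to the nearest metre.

Observed coordinate differences: Δφ = +0.00342°, Δλ = +0.00914°.
Converting to metres (1° lat = 111312 m, cos φ = 0.464718): observed ΔN = 380.7 m, observed ΔE = 472.8 m.
Subtracting the expected shift leaves a residual of 380.7 − (345) = 35.7 m north and 472.8 − (468) = 4.8 m east.
Residual distance = √(35.7² + 4.8²) = 36.0 m.

36 m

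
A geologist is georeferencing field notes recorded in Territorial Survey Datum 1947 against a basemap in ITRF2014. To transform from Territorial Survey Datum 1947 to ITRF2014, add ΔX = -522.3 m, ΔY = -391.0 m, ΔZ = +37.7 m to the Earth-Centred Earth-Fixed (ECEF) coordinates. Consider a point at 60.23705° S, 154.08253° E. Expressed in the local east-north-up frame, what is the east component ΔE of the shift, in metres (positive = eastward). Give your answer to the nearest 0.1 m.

At φ = -60.23705°, λ = 154.08253°: sin φ = -0.868087, cos φ = 0.496413, sin λ = 0.437076, cos λ = -0.899425.
ΔE = −sin λ·ΔX + cos λ·ΔY = −(0.437076)·(-522.3) + (-0.899425)·(-391.0) = 579.96 m.

ΔE = 580.0 m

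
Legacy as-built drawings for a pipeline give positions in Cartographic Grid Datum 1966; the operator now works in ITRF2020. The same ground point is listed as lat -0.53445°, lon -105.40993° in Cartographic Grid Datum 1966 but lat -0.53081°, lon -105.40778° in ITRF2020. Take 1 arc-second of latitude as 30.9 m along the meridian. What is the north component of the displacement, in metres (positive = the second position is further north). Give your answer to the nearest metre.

ΔN = 405 m

Δφ = -0.53081° − -0.53445° = +0.00364°; Δλ = -105.40778° − -105.40993° = +0.00215°.
1° of latitude = 3600 × 30.90 = 111240 m.
ΔN = Δφ × 111240 = 404.9 m; ΔE = Δλ × 111240 × cos(-0.53445°) = +0.00215 × 111240 × 0.999956 = 239.2 m.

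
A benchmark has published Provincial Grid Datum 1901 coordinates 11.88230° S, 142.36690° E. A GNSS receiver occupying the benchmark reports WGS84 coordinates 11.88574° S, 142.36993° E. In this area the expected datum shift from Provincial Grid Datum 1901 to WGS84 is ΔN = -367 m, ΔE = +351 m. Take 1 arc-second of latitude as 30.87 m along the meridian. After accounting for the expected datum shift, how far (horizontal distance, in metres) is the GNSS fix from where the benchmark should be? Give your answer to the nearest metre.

Observed coordinate differences: Δφ = -0.00344°, Δλ = +0.00303°.
Converting to metres (1° lat = 111132 m, cos φ = 0.978573): observed ΔN = -382.3 m, observed ΔE = 329.5 m.
Subtracting the expected shift leaves a residual of -382.3 − (-367) = -15.3 m north and 329.5 − (351) = -21.5 m east.
Residual distance = √((-15.3)² + (-21.5)²) = 26.4 m.

26 m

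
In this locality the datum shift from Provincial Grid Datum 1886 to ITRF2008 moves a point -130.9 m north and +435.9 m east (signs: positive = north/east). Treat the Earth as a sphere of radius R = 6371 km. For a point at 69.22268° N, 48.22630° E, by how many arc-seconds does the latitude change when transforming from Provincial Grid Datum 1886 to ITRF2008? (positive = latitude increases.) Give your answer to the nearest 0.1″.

Δφ = -4.2″

On a sphere of radius R, 1 rad of latitude = R, so Δφ = ΔN / R = -130.9 / 6371000 = -2.0546e-05 rad = -4.238″.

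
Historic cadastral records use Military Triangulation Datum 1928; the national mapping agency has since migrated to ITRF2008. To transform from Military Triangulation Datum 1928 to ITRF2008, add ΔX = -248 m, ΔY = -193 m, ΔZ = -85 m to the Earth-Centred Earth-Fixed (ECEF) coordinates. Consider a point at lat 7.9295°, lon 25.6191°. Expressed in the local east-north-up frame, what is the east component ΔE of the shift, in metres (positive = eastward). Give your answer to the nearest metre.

ΔE = -67 m

The local east axis at (φ, λ) is (−sin λ, cos λ, 0), so ΔE = −sin(25.6191°)·(-248) + cos(25.6191°)·(-193) = -66.79 m.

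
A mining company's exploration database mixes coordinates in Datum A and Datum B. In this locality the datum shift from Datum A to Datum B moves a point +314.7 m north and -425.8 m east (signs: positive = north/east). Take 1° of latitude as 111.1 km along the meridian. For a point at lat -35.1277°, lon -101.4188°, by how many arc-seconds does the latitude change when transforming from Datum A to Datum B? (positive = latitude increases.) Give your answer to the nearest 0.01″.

Δφ = 10.20″

1° of latitude = 111.1 km, so Δφ = 314.7 / 111100 = 0.0028326° = 10.197″.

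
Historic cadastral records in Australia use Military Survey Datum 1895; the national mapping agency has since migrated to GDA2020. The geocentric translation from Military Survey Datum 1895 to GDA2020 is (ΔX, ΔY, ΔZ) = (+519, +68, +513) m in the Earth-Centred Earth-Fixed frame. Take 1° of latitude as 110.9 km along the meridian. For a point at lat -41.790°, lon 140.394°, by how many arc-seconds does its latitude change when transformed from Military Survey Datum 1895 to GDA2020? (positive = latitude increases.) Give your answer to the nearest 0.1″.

sin φ = -0.666402, cos φ = 0.745592, sin λ = 0.637505, cos λ = -0.770446.
North component: ΔN = −sin φ cos λ·ΔX − sin φ sin λ·ΔY + cos φ·ΔZ = −(-0.666402)(-0.770446)(519) − (-0.666402)(0.637505)(68) + (0.745592)(513) = 144.91 m.
1° of latitude spans 110900 m, so Δφ = 144.91 / 110900 × 3600 = 4.704″.

Δφ = 4.7″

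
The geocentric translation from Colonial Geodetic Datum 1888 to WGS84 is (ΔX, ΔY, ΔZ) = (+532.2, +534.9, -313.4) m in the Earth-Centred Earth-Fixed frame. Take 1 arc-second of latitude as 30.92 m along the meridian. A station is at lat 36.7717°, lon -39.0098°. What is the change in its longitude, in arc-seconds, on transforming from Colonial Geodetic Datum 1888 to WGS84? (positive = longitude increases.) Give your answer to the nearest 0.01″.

Δλ = 30.31″

sin φ = 0.598628, cos φ = 0.801027, sin λ = -0.629453, cos λ = 0.777038.
East component: ΔE = −sin λ·ΔX + cos λ·ΔY = −(-0.629453)(532.2) + (0.777038)(534.9) = 750.63 m.
1° of latitude spans 3600 × 30.92 = 111312 m; at latitude φ, 1° of longitude spans that × cos φ = 89163.9 m, so Δλ = 750.63 / 89163.9 × 3600 = 30.307″.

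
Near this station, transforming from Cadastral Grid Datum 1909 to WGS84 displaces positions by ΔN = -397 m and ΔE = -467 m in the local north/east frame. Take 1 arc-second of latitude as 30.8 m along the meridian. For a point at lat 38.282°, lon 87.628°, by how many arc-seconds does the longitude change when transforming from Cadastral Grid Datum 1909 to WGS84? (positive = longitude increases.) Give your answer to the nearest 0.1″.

Δλ = -19.3″

At latitude 38.282°, cos φ = 0.784971.
1″ of longitude at this latitude = 30.80 × cos φ = 24.1771 m, so Δλ = -467.0 / 24.1771 = -19.316″.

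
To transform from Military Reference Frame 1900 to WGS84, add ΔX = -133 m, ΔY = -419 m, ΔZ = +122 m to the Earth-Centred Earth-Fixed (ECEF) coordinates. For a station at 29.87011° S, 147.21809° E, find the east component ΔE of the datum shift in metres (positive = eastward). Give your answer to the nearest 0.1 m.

ΔE = 424.3 m

At φ = -29.87011°, λ = 147.21809°: sin φ = -0.498035, cos φ = 0.867157, sin λ = 0.541443, cos λ = -0.840738.
ΔE = −sin λ·ΔX + cos λ·ΔY = −(0.541443)·(-133) + (-0.840738)·(-419) = 424.28 m.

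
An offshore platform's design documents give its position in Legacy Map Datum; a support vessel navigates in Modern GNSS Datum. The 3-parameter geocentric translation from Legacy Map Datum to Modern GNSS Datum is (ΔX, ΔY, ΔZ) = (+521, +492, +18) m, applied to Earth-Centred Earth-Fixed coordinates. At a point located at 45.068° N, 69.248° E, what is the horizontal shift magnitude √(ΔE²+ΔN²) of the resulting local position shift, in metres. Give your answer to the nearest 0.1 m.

542.9 m

At φ = 45.068°, λ = 69.248°: sin φ = 0.707945, cos φ = 0.706267, sin λ = 0.935123, cos λ = 0.354324.
ΔE = −sin λ·ΔX + cos λ·ΔY = −(0.935123)·(521) + (0.354324)·(492) = -312.87 m.
ΔN = −sin φ cos λ·ΔX − sin φ sin λ·ΔY + cos φ·ΔZ = −(0.707945)(0.354324)(521) − (0.707945)(0.935123)(492) + (0.706267)(18) = -443.69 m.
Horizontal magnitude = √(ΔE² + ΔN²) = √((-312.87)² + (-443.69)²) = 542.91 m.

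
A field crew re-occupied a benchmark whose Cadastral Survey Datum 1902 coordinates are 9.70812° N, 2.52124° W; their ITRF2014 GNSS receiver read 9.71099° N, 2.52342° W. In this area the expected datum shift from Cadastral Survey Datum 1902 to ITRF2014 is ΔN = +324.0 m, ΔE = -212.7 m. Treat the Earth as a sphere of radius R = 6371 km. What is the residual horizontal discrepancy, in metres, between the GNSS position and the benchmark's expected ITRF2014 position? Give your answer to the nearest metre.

27 m

Observed coordinate differences: Δφ = +0.00287°, Δλ = -0.00218°.
Converting to metres (1° lat = 111195 m, cos φ = 0.985680): observed ΔN = 319.1 m, observed ΔE = -238.9 m.
Subtracting the expected shift leaves a residual of 319.1 − (324.0) = -4.9 m north and -238.9 − (-212.7) = -26.2 m east.
Residual distance = √((-4.9)² + (-26.2)²) = 26.7 m.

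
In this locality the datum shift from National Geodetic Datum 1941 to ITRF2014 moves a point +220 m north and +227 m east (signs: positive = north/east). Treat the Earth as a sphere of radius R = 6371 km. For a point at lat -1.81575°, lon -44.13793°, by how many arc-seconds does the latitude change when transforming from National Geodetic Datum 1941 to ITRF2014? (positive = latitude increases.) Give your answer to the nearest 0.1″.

On a sphere of radius R, 1 rad of latitude = R, so Δφ = ΔN / R = 220.0 / 6371000 = 3.4531e-05 rad = 7.123″.

Δφ = 7.1″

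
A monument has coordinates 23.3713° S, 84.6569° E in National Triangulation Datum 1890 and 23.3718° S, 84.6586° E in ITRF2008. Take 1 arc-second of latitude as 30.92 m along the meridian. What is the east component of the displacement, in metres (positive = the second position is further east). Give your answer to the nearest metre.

Δφ = -23.3718° − -23.3713° = -0.0005°; Δλ = 84.6586° − 84.6569° = +0.0017°.
1° of latitude = 3600 × 30.92 = 111312 m.
ΔN = Δφ × 111312 = -55.7 m; ΔE = Δλ × 111312 × cos(-23.3713°) = +0.0017 × 111312 × 0.917953 = 173.7 m.

ΔE = 174 m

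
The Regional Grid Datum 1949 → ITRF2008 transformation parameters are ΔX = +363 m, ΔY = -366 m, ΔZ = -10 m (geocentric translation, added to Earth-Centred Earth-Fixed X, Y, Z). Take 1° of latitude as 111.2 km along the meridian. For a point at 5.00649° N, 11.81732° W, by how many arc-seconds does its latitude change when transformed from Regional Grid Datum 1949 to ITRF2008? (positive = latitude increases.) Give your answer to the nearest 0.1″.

sin φ = 0.087269, cos φ = 0.996185, sin λ = -0.204792, cos λ = 0.978806.
North component: ΔN = −sin φ cos λ·ΔX − sin φ sin λ·ΔY + cos φ·ΔZ = −(0.087269)(0.978806)(363) − (0.087269)(-0.204792)(-366) + (0.996185)(-10) = -47.51 m.
1° of latitude spans 111200 m, so Δφ = -47.51 / 111200 × 3600 = -1.538″.

Δφ = -1.5″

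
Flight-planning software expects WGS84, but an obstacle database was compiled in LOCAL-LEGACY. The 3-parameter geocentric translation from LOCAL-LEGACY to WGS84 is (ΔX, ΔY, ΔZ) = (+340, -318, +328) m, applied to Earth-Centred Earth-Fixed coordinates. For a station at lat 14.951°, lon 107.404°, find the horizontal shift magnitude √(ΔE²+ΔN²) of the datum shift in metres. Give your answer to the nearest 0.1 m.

479.8 m

The local east axis at (φ, λ) is (−sin λ, cos λ, 0), so ΔE = −sin(107.404°)·340 + cos(107.404°)·(-318) = -229.32 m.
The local north axis is (−sin φ cos λ, −sin φ sin λ, cos φ), giving ΔN = 26.237 + 78.286 + 316.896 = 421.42 m.
Horizontal magnitude = √(ΔE² + ΔN²) = √((-229.32)² + 421.42²) = 479.77 m.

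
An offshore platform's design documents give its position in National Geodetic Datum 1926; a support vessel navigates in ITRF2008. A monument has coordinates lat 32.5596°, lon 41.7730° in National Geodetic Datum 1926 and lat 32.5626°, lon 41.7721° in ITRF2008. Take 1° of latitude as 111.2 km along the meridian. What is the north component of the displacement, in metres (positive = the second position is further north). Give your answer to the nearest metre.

ΔN = 334 m

Δφ = 32.5626° − 32.5596° = +0.0030°; Δλ = 41.7721° − 41.7730° = -0.0009°.
ΔN = Δφ × 111200 = 333.6 m; ΔE = Δλ × 111200 × cos(32.5596°) = -0.0009 × 111200 × 0.842832 = -84.4 m.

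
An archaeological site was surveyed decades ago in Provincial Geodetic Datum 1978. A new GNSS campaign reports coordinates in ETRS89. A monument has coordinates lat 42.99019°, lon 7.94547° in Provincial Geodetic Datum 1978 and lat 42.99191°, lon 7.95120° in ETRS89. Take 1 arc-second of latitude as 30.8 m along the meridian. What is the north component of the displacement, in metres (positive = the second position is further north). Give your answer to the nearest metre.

Δφ = 42.99191° − 42.99019° = +0.00172°; Δλ = 7.95120° − 7.94547° = +0.00573°.
1° of latitude = 3600 × 30.80 = 110880 m.
ΔN = Δφ × 110880 = 190.7 m; ΔE = Δλ × 110880 × cos(42.99019°) = +0.00573 × 110880 × 0.731470 = 464.7 m.

ΔN = 191 m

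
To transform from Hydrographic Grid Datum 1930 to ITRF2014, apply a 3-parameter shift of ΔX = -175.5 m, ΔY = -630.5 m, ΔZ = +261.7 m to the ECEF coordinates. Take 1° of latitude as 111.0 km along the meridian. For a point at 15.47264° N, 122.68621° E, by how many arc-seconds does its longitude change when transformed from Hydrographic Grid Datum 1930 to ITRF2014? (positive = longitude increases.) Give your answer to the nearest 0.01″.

sin φ = 0.266778, cos φ = 0.963758, sin λ = 0.841641, cos λ = -0.540038.
East component: ΔE = −sin λ·ΔX + cos λ·ΔY = −(0.841641)(-175.5) + (-0.540038)(-630.5) = 488.20 m.
1° of latitude spans 111000 m; at latitude φ, 1° of longitude spans that × cos φ = 106977.1 m, so Δλ = 488.20 / 106977.1 × 3600 = 16.429″.

Δλ = 16.43″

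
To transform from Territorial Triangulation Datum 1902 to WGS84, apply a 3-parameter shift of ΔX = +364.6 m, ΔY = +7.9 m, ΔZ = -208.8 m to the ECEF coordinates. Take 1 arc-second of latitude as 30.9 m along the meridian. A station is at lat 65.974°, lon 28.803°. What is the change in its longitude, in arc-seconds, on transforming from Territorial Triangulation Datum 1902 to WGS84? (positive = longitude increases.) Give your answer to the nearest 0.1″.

sin φ = 0.913361, cos φ = 0.407151, sin λ = 0.481800, cos λ = 0.876281.
East component: ΔE = −sin λ·ΔX + cos λ·ΔY = −(0.481800)(364.6) + (0.876281)(7.9) = -168.74 m.
1° of latitude spans 3600 × 30.90 = 111240 m; at latitude φ, 1° of longitude spans that × cos φ = 45291.5 m, so Δλ = -168.74 / 45291.5 × 3600 = -13.412″.

Δλ = -13.4″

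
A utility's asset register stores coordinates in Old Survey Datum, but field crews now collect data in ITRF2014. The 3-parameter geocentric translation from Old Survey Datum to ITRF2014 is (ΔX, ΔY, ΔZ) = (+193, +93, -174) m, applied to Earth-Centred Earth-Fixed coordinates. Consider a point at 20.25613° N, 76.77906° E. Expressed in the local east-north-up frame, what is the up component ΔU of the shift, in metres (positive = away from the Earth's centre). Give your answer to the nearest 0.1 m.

ΔU = 66.1 m

The local up (radial) axis is (cos φ cos λ, cos φ sin λ, sin φ), giving ΔU = 41.410 + 84.936 − 60.242 = 66.10 m.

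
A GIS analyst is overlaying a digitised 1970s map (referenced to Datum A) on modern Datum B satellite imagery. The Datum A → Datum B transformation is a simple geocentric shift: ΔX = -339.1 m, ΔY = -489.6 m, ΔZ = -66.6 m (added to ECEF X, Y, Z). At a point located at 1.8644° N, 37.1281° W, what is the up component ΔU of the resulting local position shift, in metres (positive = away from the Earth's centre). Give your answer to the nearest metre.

At φ = 1.8644°, λ = -37.1281°: sin φ = 0.032534, cos φ = 0.999471, sin λ = -0.603599, cos λ = 0.797288.
ΔU = cos φ cos λ·ΔX + cos φ sin λ·ΔY + sin φ·ΔZ = (0.999471)(0.797288)(-339.1) + (0.999471)(-0.603599)(-489.6) + (0.032534)(-66.6) = 22.98 m.

ΔU = 23 m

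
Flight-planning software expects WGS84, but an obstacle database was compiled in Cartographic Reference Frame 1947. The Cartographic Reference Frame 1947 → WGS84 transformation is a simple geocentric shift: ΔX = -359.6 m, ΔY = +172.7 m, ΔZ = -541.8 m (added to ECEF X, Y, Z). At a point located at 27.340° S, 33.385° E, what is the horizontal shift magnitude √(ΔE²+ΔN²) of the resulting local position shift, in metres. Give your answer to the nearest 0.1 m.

The local east axis at (φ, λ) is (−sin λ, cos λ, 0), so ΔE = −sin(33.385°)·(-359.6) + cos(33.385°)·172.7 = 342.08 m.
The local north axis is (−sin φ cos λ, −sin φ sin λ, cos φ), giving ΔN = -137.902 + 43.645 − 481.279 = -575.54 m.
Horizontal magnitude = √(ΔE² + ΔN²) = √(342.08² + (-575.54)²) = 669.52 m.

669.5 m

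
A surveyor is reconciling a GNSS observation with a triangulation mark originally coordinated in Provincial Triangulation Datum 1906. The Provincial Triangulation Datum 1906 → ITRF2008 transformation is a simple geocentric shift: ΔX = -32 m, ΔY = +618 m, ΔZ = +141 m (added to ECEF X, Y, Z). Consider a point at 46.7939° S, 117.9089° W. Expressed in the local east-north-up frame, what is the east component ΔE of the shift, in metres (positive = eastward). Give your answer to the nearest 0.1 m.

At φ = -46.7939°, λ = -117.9089°: sin φ = -0.728896, cos φ = 0.684625, sin λ = -0.883693, cos λ = -0.468067.
ΔE = −sin λ·ΔX + cos λ·ΔY = −(-0.883693)·(-32) + (-0.468067)·(618) = -317.54 m.

ΔE = -317.5 m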